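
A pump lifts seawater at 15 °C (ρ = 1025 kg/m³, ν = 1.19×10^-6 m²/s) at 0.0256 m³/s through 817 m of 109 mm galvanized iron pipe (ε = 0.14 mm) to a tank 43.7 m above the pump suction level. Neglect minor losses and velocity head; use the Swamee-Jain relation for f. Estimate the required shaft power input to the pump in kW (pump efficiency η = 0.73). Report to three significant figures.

V = 4Q/(πD²) = 2.743 m/s; Re = 2.51×10^5; ε/D = 0.00128; f = 0.02201
h_f = f(L/D)V²/2g = 63.29 m
Total head H = z + h_f = 43.7 + 63.29 = 107.0 m
P_hyd = ρgQH = 1025·9.81·0.0256·107.0 = 27.54 kW
P_shaft = P_hyd/η = 27.54/0.73 = 37.73 kW

P_shaft ≈ 37.7 kW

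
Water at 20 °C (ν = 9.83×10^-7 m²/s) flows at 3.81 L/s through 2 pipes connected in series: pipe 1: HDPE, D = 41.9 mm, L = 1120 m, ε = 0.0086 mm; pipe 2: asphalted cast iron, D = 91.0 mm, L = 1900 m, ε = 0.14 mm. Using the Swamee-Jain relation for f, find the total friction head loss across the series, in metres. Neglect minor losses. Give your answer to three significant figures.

H ≈ 202 m

Pipe 1: V = 2.763 m/s, Re = 1.18×10^5, ε/D = 2.05×10^-4, f = 0.01853, h_1 = f(L/D)V²/2g = 192.7 m
Pipe 2: V = 0.5858 m/s, Re = 5.42×10^4, ε/D = 0.00154, f = 0.02542, h_2 = f(L/D)V²/2g = 9.282 m
Series → Q common, losses add: H = Σh = 202.0 m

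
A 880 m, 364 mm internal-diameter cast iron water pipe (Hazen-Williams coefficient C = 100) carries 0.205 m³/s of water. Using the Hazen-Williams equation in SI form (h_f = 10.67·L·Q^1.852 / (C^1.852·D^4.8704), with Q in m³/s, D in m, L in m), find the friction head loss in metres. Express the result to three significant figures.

h_f ≈ 13.5 m

h_f = 10.67·880·0.205^1.852 / (100^1.852·0.364^4.8704) = 13.54 m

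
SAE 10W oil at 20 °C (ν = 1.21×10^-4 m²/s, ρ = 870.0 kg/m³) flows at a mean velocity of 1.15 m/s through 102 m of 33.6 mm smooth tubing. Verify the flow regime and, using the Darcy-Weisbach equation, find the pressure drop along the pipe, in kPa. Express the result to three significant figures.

Δp ≈ 350 kPa

Re = VD/ν = 1.15·0.03360/1.21×10^-4 = 319 → laminar (Re < 2300)
f = 64/Re = 0.2004
h_f = f(L/D)V²/(2g) = 0.2004·(102/0.03360)·1.15²/(2·9.81) = 41.01 m
Δp = ρg·h_f = 870.0·9.81·41.01 = 350.0 kPa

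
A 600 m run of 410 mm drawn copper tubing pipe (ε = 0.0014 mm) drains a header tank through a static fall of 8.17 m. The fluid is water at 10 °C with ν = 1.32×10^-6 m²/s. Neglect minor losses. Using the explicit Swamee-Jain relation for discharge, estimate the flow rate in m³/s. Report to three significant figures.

Q ≈ 0.402 m³/s

Swamee-Jain (Type II): Q = -0.965·√(gD⁵h_f/L)·ln[ε/(3.7D) + √(3.17ν²L/(gD³h_f))]
√(gD⁵h_f/L) = √(9.81·0.410⁵·8.17/600) = 0.03934
ε/(3.7D) = 9.23×10^-7; √(3.17ν²L/(gD³h_f)) = 2.45×10^-5
Q = -0.965·0.03934·ln(2.542×10^-5) = 0.4016 m³/s
Check: V = 3.04 m/s, Re = 9.45×10^5, f = 0.01180, h_f = 8.15 m ≈ 8.17 m ✓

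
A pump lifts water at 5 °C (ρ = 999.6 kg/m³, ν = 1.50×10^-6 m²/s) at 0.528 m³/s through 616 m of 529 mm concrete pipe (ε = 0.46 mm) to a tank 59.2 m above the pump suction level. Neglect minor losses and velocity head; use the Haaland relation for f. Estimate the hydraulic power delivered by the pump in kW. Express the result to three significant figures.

P_hyd ≈ 341 kW

V = 4Q/(πD²) = 2.402 m/s; Re = 8.47×10^5; ε/D = 8.70×10^-4; f = 0.01937
h_f = f(L/D)V²/2g = 6.634 m
Total head H = z + h_f = 59.2 + 6.634 = 65.83 m
P_hyd = ρgQH = 999.6·9.81·0.528·65.83 = 340.9 kW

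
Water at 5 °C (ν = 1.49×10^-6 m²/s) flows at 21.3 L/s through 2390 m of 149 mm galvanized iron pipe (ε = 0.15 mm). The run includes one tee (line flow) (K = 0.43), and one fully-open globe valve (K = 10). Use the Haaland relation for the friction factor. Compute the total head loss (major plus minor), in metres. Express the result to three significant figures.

V = 4Q/(πD²) = 1.222 m/s; V²/2g = 0.07606 m
Re = 1.22×10^5, ε/D = 0.00101 → f = 0.02163 (Haaland)
Major: h_f = f(L/D)·V²/2g = 0.02163·16040·0.07606 = 26.38 m
Minor: ΣK = 10.4; h_m = ΣK·V²/2g = 0.7933 m
Total H_L = 26.38 + 0.7933 = 27.18 m

H_L ≈ 27.2 m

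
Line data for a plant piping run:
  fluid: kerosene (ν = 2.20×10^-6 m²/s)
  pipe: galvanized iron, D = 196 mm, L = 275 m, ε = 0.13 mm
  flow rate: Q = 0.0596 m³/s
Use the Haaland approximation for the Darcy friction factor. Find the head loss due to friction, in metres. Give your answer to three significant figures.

h_f ≈ 5.48 m

V = 4Q/(πD²) = 4·0.0596/(π·0.196²) = 1.975 m/s
Re = VD/ν = 1.975·0.196/2.20×10^-6 = 1.76×10^5 → turbulent
ε/D = 0.13/196 = 6.63×10^-4
Haaland: f = 0.01964
h_f = f(L/D)V²/(2g) = 0.01964·(275/0.196)·1.975²/(2·9.81) = 5.481 m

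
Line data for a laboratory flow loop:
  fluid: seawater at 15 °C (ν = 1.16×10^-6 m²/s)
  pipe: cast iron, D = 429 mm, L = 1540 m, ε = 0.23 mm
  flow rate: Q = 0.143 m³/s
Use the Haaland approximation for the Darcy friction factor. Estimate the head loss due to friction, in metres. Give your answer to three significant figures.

h_f ≈ 3.24 m

V = 4Q/(πD²) = 4·0.143/(π·0.429²) = 0.9893 m/s
Re = VD/ν = 0.9893·0.429/1.16×10^-6 = 3.66×10^5 → turbulent
ε/D = 0.23/429 = 5.36×10^-4
Haaland: f = 0.01807
h_f = f(L/D)V²/(2g) = 0.01807·(1540/0.429)·0.9893²/(2·9.81) = 3.236 m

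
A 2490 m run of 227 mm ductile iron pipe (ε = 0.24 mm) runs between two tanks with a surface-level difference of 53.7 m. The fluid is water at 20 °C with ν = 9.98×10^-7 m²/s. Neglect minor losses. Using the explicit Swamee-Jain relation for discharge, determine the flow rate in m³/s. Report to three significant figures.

Q ≈ 0.0876 m³/s

Swamee-Jain (Type II): Q = -0.965·√(gD⁵h_f/L)·ln[ε/(3.7D) + √(3.17ν²L/(gD³h_f))]
√(gD⁵h_f/L) = √(9.81·0.227⁵·53.7/2490) = 0.01129
ε/(3.7D) = 2.86×10^-4; √(3.17ν²L/(gD³h_f)) = 3.57×10^-5
Q = -0.965·0.01129·ln(3.215×10^-4) = 0.08764 m³/s
Check: V = 2.17 m/s, Re = 4.93×10^5, f = 0.02061, h_f = 54.0 m ≈ 53.7 m ✓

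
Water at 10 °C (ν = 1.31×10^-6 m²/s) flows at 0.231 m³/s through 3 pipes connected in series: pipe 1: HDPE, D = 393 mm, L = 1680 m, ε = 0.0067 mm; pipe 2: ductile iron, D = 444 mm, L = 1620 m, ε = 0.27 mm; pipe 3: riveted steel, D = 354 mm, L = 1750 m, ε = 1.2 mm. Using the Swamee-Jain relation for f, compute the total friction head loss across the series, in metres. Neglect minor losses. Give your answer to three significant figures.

H ≈ 55.9 m

Pipe 1: V = 1.904 m/s, Re = 5.71×10^5, ε/D = 1.70×10^-5, f = 0.01308, h_1 = f(L/D)V²/2g = 10.33 m
Pipe 2: V = 1.492 m/s, Re = 5.06×10^5, ε/D = 6.08×10^-4, f = 0.01841, h_2 = f(L/D)V²/2g = 7.621 m
Pipe 3: V = 2.347 m/s, Re = 6.34×10^5, ε/D = 0.00339, f = 0.02737, h_3 = f(L/D)V²/2g = 37.99 m
Series → Q common, losses add: H = Σh = 55.95 m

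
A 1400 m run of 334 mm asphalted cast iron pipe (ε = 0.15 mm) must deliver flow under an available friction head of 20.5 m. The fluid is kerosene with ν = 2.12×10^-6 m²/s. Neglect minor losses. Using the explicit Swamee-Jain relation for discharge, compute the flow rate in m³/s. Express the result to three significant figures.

Q ≈ 0.204 m³/s

Swamee-Jain (Type II): Q = -0.965·√(gD⁵h_f/L)·ln[ε/(3.7D) + √(3.17ν²L/(gD³h_f))]
√(gD⁵h_f/L) = √(9.81·0.334⁵·20.5/1400) = 0.02444
ε/(3.7D) = 1.21×10^-4; √(3.17ν²L/(gD³h_f)) = 5.16×10^-5
Q = -0.965·0.02444·ln(1.730×10^-4) = 0.2043 m³/s
Check: V = 2.33 m/s, Re = 3.67×10^5, f = 0.01777, h_f = 20.6 m ≈ 20.5 m ✓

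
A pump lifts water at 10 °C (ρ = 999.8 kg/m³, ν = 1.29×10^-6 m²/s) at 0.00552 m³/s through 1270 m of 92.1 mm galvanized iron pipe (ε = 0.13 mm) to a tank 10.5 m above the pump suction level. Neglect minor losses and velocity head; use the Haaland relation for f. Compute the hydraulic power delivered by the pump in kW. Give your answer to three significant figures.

V = 4Q/(πD²) = 0.8286 m/s; Re = 5.92×10^4; ε/D = 0.00141; f = 0.02439
h_f = f(L/D)V²/2g = 11.77 m
Total head H = z + h_f = 10.5 + 11.77 = 22.27 m
P_hyd = ρgQH = 999.8·9.81·0.00552·22.27 = 1.206 kW

P_hyd ≈ 1.21 kW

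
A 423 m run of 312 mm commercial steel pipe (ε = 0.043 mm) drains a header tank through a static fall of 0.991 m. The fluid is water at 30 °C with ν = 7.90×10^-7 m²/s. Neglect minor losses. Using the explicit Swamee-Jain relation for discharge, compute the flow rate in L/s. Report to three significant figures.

Swamee-Jain (Type II): Q = -0.965·√(gD⁵h_f/L)·ln[ε/(3.7D) + √(3.17ν²L/(gD³h_f))]
√(gD⁵h_f/L) = √(9.81·0.312⁵·0.991/423) = 0.008243
ε/(3.7D) = 3.72×10^-5; √(3.17ν²L/(gD³h_f)) = 5.32×10^-5
Q = -0.965·0.008243·ln(9.049×10^-5) = 0.07406 m³/s
Check: V = 0.969 m/s, Re = 3.83×10^5, f = 0.01533, h_f = 0.994 m ≈ 0.991 m ✓

Q ≈ 74.1 L/s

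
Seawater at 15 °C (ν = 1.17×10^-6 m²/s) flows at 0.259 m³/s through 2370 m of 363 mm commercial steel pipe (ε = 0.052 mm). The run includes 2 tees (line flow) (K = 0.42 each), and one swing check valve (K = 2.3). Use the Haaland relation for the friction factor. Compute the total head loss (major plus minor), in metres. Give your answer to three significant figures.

V = 4Q/(πD²) = 2.503 m/s; V²/2g = 0.3192 m
Re = 7.76×10^5, ε/D = 1.43×10^-4 → f = 0.01417 (Haaland)
Major: h_f = f(L/D)·V²/2g = 0.01417·6529·0.3192 = 29.54 m
Minor: ΣK = 3.14; h_m = ΣK·V²/2g = 1.002 m
Total H_L = 29.54 + 1.002 = 30.54 m

H_L ≈ 30.5 m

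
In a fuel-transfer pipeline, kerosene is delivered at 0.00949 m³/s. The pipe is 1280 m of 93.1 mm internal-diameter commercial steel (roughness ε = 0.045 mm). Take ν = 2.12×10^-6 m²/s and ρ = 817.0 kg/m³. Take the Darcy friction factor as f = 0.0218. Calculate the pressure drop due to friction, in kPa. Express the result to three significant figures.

Δp ≈ 238 kPa

V = 4Q/(πD²) = 4·0.00949/(π·0.0931²) = 1.394 m/s
h_f = f(L/D)V²/(2g) = 0.02180·(1280/0.0931)·1.394²/(2·9.81) = 29.69 m
Δp = ρg·h_f = 817.0·9.81·29.69 = 237.9 kPa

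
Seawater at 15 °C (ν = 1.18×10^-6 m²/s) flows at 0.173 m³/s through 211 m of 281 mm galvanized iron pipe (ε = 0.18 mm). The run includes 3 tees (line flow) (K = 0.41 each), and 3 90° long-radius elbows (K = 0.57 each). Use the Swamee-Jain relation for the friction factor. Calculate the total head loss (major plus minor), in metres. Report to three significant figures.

H_L ≈ 6.65 m

V = 4Q/(πD²) = 2.790 m/s; V²/2g = 0.3966 m
Re = 6.64×10^5, ε/D = 6.41×10^-4 → f = 0.01840 (Swamee-Jain)
Major: h_f = f(L/D)·V²/2g = 0.01840·750.9·0.3966 = 5.481 m
Minor: ΣK = 2.94; h_m = ΣK·V²/2g = 1.166 m
Total H_L = 5.481 + 1.166 = 6.647 m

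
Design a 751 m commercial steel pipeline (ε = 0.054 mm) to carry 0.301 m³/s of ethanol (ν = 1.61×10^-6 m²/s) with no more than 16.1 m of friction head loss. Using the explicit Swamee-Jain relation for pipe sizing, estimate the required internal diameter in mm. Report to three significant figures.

D ≈ 352 mm

Swamee-Jain (Type III): D = 0.66·[ε^1.25·(LQ²/(gh_f))^4.75 + ν·Q^9.4·(L/(gh_f))^5.2]^0.04
LQ²/(gh_f) = 0.4308; L/(gh_f) = 4.755
Term 1 = ε^1.25·(…)^4.75 = 8.48×10^-8; Term 2 = ν·Q^9.4·(…)^5.2 = 6.71×10^-8
D = 0.66·(8.48×10^-8 + 6.71×10^-8)^0.04 = 0.3522 m = 352 mm
Check: V = 3.09 m/s, Re = 6.76×10^5, f = 0.01465, h_f = 15.2 m ≈ 16.1 m ✓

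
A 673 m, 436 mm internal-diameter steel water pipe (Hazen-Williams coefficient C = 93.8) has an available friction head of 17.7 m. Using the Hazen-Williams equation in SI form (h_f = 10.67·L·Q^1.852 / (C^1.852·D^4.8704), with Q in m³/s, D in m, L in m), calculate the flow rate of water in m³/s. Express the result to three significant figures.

Rearranging: Q = [h_f·C^1.852·D^4.8704 / (10.67·L)]^(1/1.852)
Q = [17.7·93.8^1.852·0.436^4.8704 / (10.67·673)]^0.540 = 0.4129 m³/s

Q ≈ 0.413 m³/s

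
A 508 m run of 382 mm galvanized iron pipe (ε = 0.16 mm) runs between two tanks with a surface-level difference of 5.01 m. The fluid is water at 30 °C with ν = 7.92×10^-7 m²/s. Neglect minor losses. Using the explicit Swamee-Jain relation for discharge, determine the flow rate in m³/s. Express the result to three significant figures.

Swamee-Jain (Type II): Q = -0.965·√(gD⁵h_f/L)·ln[ε/(3.7D) + √(3.17ν²L/(gD³h_f))]
√(gD⁵h_f/L) = √(9.81·0.382⁵·5.01/508) = 0.02805
ε/(3.7D) = 1.13×10^-4; √(3.17ν²L/(gD³h_f)) = 1.92×10^-5
Q = -0.965·0.02805·ln(1.324×10^-4) = 0.2417 m³/s
Check: V = 2.11 m/s, Re = 1.02×10^6, f = 0.01671, h_f = 5.04 m ≈ 5.01 m ✓

Q ≈ 0.242 m³/s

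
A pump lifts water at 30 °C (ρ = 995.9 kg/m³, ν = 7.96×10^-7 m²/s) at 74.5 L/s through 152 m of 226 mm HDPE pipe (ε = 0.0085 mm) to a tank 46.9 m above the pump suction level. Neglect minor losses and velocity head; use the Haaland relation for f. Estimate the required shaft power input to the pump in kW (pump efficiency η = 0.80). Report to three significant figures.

V = 4Q/(πD²) = 1.857 m/s; Re = 5.27×10^5; ε/D = 3.76×10^-5; f = 0.01341
h_f = f(L/D)V²/2g = 1.586 m
Total head H = z + h_f = 46.9 + 1.586 = 48.49 m
P_hyd = ρgQH = 995.9·9.81·0.0745·48.49 = 35.29 kW
P_shaft = P_hyd/η = 35.29/0.80 = 44.11 kW

P_shaft ≈ 44.1 kW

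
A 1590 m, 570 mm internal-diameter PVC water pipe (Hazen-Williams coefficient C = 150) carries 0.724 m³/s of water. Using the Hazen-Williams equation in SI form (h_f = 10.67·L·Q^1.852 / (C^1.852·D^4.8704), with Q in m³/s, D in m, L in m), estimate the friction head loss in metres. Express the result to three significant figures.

h_f ≈ 13.4 m

h_f = 10.67·1590·0.724^1.852 / (150^1.852·0.570^4.8704) = 13.45 m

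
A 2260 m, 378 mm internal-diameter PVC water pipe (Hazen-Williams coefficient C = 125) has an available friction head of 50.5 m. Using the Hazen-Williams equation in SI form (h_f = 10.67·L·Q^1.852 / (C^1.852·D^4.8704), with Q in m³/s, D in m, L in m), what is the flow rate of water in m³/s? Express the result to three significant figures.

Q ≈ 0.346 m³/s

Rearranging: Q = [h_f·C^1.852·D^4.8704 / (10.67·L)]^(1/1.852)
Q = [50.5·125^1.852·0.378^4.8704 / (10.67·2260)]^0.540 = 0.3461 m³/s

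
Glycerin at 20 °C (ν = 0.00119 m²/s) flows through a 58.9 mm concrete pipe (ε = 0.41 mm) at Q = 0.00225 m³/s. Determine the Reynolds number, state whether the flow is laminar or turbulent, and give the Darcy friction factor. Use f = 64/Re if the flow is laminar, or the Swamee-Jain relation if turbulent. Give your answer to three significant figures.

V = 4Q/(πD²) = 0.8258 m/s
Re = VD/ν = 0.8258·0.0589/0.00119 = 40.9
Re < 2300 → laminar → f = 64/Re = 1.566

Re ≈ 40.9; laminar; f = 64/Re ≈ 1.57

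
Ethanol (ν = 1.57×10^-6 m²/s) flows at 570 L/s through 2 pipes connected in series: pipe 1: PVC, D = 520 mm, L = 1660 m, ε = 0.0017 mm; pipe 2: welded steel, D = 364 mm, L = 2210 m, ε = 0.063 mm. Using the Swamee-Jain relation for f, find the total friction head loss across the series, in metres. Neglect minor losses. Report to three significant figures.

H ≈ 146 m

Pipe 1: V = 2.684 m/s, Re = 8.89×10^5, ε/D = 3.27×10^-6, f = 0.01192, h_1 = f(L/D)V²/2g = 13.97 m
Pipe 2: V = 5.477 m/s, Re = 1.27×10^6, ε/D = 1.73×10^-4, f = 0.01427, h_2 = f(L/D)V²/2g = 132.5 m
Series → Q common, losses add: H = Σh = 146.5 m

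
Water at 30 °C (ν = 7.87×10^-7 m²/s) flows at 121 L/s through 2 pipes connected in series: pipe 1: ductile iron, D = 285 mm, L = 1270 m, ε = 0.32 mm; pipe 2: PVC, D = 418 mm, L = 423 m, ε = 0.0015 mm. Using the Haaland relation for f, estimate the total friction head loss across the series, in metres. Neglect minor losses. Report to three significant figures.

H ≈ 17.4 m

Pipe 1: V = 1.897 m/s, Re = 6.87×10^5, ε/D = 0.00112, f = 0.02060, h_1 = f(L/D)V²/2g = 16.83 m
Pipe 2: V = 0.8817 m/s, Re = 4.68×10^5, ε/D = 3.59×10^-6, f = 0.01325, h_2 = f(L/D)V²/2g = 0.5315 m
Series → Q common, losses add: H = Σh = 17.36 m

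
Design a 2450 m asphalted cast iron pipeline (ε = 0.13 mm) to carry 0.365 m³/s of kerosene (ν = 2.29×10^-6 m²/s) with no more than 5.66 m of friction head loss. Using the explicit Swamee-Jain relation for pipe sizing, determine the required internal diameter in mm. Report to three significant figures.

D ≈ 607 mm

Swamee-Jain (Type III): D = 0.66·[ε^1.25·(LQ²/(gh_f))^4.75 + ν·Q^9.4·(L/(gh_f))^5.2]^0.04
LQ²/(gh_f) = 5.878; L/(gh_f) = 44.12
Term 1 = ε^1.25·(…)^4.75 = 0.0626; Term 2 = ν·Q^9.4·(…)^5.2 = 0.0628
D = 0.66·(0.0626 + 0.0628)^0.04 = 0.6074 m = 607 mm
Check: V = 1.26 m/s, Re = 3.34×10^5, f = 0.01624, h_f = 5.30 m ≈ 5.66 m ✓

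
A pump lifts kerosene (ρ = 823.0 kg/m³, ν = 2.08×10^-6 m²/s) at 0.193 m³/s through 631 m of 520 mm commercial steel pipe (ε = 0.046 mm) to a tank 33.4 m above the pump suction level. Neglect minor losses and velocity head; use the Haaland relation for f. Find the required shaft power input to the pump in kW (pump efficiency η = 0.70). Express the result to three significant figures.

V = 4Q/(πD²) = 0.9088 m/s; Re = 2.27×10^5; ε/D = 8.85×10^-5; f = 0.01578
h_f = f(L/D)V²/2g = 0.8060 m
Total head H = z + h_f = 33.4 + 0.8060 = 34.21 m
P_hyd = ρgQH = 823.0·9.81·0.193·34.21 = 53.30 kW
P_shaft = P_hyd/η = 53.30/0.70 = 76.14 kW

P_shaft ≈ 76.1 kW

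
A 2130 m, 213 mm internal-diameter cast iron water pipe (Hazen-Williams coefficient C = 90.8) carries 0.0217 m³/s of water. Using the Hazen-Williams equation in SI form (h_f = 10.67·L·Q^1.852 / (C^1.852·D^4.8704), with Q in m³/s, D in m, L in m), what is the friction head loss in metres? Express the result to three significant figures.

h_f = 10.67·2130·0.0217^1.852 / (90.8^1.852·0.213^4.8704) = 8.324 m

h_f ≈ 8.32 m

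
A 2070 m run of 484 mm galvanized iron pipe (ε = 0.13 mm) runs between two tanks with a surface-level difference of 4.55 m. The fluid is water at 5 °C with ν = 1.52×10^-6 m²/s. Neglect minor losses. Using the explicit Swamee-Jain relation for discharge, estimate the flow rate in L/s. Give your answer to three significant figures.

Q ≈ 207 L/s

Swamee-Jain (Type II): Q = -0.965·√(gD⁵h_f/L)·ln[ε/(3.7D) + √(3.17ν²L/(gD³h_f))]
√(gD⁵h_f/L) = √(9.81·0.484⁵·4.55/2070) = 0.02393
ε/(3.7D) = 7.26×10^-5; √(3.17ν²L/(gD³h_f)) = 5.47×10^-5
Q = -0.965·0.02393·ln(1.273×10^-4) = 0.2071 m³/s
Check: V = 1.13 m/s, Re = 3.58×10^5, f = 0.01656, h_f = 4.57 m ≈ 4.55 m ✓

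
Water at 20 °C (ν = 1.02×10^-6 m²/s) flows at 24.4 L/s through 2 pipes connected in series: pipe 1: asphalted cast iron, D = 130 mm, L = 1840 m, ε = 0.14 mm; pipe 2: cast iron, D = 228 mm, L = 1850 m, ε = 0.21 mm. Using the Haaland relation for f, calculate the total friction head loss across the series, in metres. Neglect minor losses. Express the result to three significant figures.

Pipe 1: V = 1.838 m/s, Re = 2.34×10^5, ε/D = 0.00108, f = 0.02105, h_1 = f(L/D)V²/2g = 51.32 m
Pipe 2: V = 0.5976 m/s, Re = 1.34×10^5, ε/D = 9.21×10^-4, f = 0.02116, h_2 = f(L/D)V²/2g = 3.125 m
Series → Q common, losses add: H = Σh = 54.45 m

H ≈ 54.4 m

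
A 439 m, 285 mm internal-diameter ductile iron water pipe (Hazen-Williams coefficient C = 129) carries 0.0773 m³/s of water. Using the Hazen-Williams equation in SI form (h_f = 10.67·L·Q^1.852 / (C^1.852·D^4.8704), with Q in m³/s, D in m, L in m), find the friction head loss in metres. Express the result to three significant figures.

h_f ≈ 2.28 m

h_f = 10.67·439·0.0773^1.852 / (129^1.852·0.285^4.8704) = 2.280 m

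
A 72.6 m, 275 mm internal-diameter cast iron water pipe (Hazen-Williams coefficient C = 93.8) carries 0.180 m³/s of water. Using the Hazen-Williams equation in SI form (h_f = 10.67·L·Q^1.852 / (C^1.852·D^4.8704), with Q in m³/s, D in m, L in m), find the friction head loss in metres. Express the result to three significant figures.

h_f = 10.67·72.6·0.180^1.852 / (93.8^1.852·0.275^4.8704) = 3.873 m

h_f ≈ 3.87 m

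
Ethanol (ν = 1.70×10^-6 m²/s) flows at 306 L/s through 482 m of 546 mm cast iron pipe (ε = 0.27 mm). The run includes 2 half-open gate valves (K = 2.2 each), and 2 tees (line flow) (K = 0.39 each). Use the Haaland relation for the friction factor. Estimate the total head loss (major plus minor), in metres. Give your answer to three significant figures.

H_L ≈ 1.81 m

V = 4Q/(πD²) = 1.307 m/s; V²/2g = 0.08705 m
Re = 4.20×10^5, ε/D = 4.95×10^-4 → f = 0.01769 (Haaland)
Major: h_f = f(L/D)·V²/2g = 0.01769·882.8·0.08705 = 1.360 m
Minor: ΣK = 5.18; h_m = ΣK·V²/2g = 0.4509 m
Total H_L = 1.360 + 0.4509 = 1.810 m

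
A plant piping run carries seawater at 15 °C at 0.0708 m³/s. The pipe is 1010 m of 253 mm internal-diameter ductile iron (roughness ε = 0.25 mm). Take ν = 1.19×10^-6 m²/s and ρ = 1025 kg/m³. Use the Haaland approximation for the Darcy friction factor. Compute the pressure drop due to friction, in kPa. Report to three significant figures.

Δp ≈ 83.1 kPa

V = 4Q/(πD²) = 4·0.0708/(π·0.253²) = 1.408 m/s
Re = VD/ν = 1.408·0.253/1.19×10^-6 = 2.99×10^5 → turbulent
ε/D = 0.25/253 = 9.88×10^-4
Haaland: f = 0.02048
h_f = f(L/D)V²/(2g) = 0.02048·(1010/0.253)·1.408²/(2·9.81) = 8.263 m
Δp = ρg·h_f = 1025·9.81·8.263 = 83.09 kPa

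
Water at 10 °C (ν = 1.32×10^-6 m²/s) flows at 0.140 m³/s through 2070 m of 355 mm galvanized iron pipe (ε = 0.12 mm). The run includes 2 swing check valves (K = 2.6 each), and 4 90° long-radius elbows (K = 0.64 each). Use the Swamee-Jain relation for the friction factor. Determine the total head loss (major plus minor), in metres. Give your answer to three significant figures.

H_L ≈ 10.9 m

V = 4Q/(πD²) = 1.414 m/s; V²/2g = 0.1020 m
Re = 3.80×10^5, ε/D = 3.38×10^-4 → f = 0.01699 (Swamee-Jain)
Major: h_f = f(L/D)·V²/2g = 0.01699·5831·0.1020 = 10.10 m
Minor: ΣK = 7.76; h_m = ΣK·V²/2g = 0.7913 m
Total H_L = 10.10 + 0.7913 = 10.89 m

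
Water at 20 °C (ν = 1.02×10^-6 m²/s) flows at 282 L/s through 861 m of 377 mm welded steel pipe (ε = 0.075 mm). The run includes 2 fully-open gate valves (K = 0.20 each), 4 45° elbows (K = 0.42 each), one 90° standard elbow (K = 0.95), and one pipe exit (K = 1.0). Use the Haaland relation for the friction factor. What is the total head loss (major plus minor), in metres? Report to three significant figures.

V = 4Q/(πD²) = 2.526 m/s; V²/2g = 0.3253 m
Re = 9.34×10^5, ε/D = 1.99×10^-4 → f = 0.01464 (Haaland)
Major: h_f = f(L/D)·V²/2g = 0.01464·2284·0.3253 = 10.88 m
Minor: ΣK = 4.03; h_m = ΣK·V²/2g = 1.311 m
Total H_L = 10.88 + 1.311 = 12.19 m

H_L ≈ 12.2 m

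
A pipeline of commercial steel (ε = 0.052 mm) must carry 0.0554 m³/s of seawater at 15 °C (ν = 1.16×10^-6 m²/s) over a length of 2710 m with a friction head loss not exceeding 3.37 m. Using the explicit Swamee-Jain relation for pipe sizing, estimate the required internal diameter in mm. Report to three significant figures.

Swamee-Jain (Type III): D = 0.66·[ε^1.25·(LQ²/(gh_f))^4.75 + ν·Q^9.4·(L/(gh_f))^5.2]^0.04
LQ²/(gh_f) = 0.2516; L/(gh_f) = 81.97
Term 1 = ε^1.25·(…)^4.75 = 6.28×10^-9; Term 2 = ν·Q^9.4·(…)^5.2 = 1.60×10^-8
D = 0.66·(6.28×10^-9 + 1.60×10^-8)^0.04 = 0.3262 m = 326 mm
Check: V = 0.663 m/s, Re = 1.86×10^5, f = 0.01701, h_f = 3.17 m ≈ 3.37 m ✓

D ≈ 326 mm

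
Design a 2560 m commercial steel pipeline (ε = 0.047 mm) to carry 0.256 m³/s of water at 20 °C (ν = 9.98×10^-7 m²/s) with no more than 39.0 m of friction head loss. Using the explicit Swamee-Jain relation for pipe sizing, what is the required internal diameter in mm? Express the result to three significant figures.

D ≈ 350 mm

Swamee-Jain (Type III): D = 0.66·[ε^1.25·(LQ²/(gh_f))^4.75 + ν·Q^9.4·(L/(gh_f))^5.2]^0.04
LQ²/(gh_f) = 0.4385; L/(gh_f) = 6.691
Term 1 = ε^1.25·(…)^4.75 = 7.75×10^-8; Term 2 = ν·Q^9.4·(…)^5.2 = 5.36×10^-8
D = 0.66·(7.75×10^-8 + 5.36×10^-8)^0.04 = 0.3502 m = 350 mm
Check: V = 2.66 m/s, Re = 9.33×10^5, f = 0.01406, h_f = 37.0 m ≈ 39.0 m ✓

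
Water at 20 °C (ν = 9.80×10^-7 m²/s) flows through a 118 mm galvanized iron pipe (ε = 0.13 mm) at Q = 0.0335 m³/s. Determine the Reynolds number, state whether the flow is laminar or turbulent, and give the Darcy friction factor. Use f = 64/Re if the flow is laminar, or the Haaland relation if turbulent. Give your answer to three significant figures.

V = 4Q/(πD²) = 3.063 m/s
Re = VD/ν = 3.063·0.118/9.80×10^-7 = 3.69×10^5
Re > 4000 → turbulent; ε/D = 0.00110
Haaland: f = 0.02080

Re ≈ 3.69×10^5; turbulent; f ≈ 0.0208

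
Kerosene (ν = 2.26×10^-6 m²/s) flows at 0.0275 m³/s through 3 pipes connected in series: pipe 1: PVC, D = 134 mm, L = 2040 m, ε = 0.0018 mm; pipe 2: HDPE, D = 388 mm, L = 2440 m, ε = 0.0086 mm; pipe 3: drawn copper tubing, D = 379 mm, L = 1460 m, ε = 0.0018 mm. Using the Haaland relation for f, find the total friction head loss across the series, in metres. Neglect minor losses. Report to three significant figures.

H ≈ 51.8 m

Pipe 1: V = 1.950 m/s, Re = 1.16×10^5, ε/D = 1.34×10^-5, f = 0.01735, h_1 = f(L/D)V²/2g = 51.19 m
Pipe 2: V = 0.2326 m/s, Re = 3.99×10^4, ε/D = 2.22×10^-5, f = 0.02185, h_2 = f(L/D)V²/2g = 0.3788 m
Pipe 3: V = 0.2438 m/s, Re = 4.09×10^4, ε/D = 4.75×10^-6, f = 0.02169, h_3 = f(L/D)V²/2g = 0.2531 m
Series → Q common, losses add: H = Σh = 51.83 m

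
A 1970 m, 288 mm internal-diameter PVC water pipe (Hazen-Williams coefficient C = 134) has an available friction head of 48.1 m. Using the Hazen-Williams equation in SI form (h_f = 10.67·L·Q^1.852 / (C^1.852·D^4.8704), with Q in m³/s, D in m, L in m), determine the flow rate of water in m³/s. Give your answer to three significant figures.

Q ≈ 0.190 m³/s

Rearranging: Q = [h_f·C^1.852·D^4.8704 / (10.67·L)]^(1/1.852)
Q = [48.1·134^1.852·0.288^4.8704 / (10.67·1970)]^0.540 = 0.1904 m³/s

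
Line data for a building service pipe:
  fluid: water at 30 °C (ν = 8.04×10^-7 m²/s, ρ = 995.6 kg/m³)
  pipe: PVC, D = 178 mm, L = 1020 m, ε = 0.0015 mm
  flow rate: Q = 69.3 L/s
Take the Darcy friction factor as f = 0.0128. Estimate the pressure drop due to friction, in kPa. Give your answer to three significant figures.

Δp ≈ 283 kPa

V = 4Q/(πD²) = 4·0.0693/(π·0.178²) = 2.785 m/s
h_f = f(L/D)V²/(2g) = 0.01280·(1020/0.178)·2.785²/(2·9.81) = 28.99 m
Δp = ρg·h_f = 995.6·9.81·28.99 = 283.2 kPa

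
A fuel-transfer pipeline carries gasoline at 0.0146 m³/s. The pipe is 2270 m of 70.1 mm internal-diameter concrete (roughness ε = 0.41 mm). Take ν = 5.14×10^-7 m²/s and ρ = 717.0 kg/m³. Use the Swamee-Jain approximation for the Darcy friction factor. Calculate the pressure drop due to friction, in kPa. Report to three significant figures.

Δp ≈ 5340 kPa

V = 4Q/(πD²) = 4·0.0146/(π·0.0701²) = 3.783 m/s
Re = VD/ν = 3.783·0.0701/5.14×10^-7 = 5.16×10^5 → turbulent
ε/D = 0.41/70.1 = 0.00585
Swamee-Jain: f = 0.03212
h_f = f(L/D)V²/(2g) = 0.03212·(2270/0.0701)·3.783²/(2·9.81) = 758.6 m
Δp = ρg·h_f = 717.0·9.81·758.6 = 5336 kPa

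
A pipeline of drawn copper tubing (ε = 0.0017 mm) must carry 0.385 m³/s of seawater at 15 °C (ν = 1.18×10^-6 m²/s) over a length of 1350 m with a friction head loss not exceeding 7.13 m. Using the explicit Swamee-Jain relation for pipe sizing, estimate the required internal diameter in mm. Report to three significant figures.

Swamee-Jain (Type III): D = 0.66·[ε^1.25·(LQ²/(gh_f))^4.75 + ν·Q^9.4·(L/(gh_f))^5.2]^0.04
LQ²/(gh_f) = 2.861; L/(gh_f) = 19.30
Term 1 = ε^1.25·(…)^4.75 = 9.05×10^-6; Term 2 = ν·Q^9.4·(…)^5.2 = 7.25×10^-4
D = 0.66·(9.05×10^-6 + 7.25×10^-4)^0.04 = 0.4945 m = 495 mm
Check: V = 2.00 m/s, Re = 8.40×10^5, f = 0.01203, h_f = 6.73 m ≈ 7.13 m ✓

D ≈ 495 mm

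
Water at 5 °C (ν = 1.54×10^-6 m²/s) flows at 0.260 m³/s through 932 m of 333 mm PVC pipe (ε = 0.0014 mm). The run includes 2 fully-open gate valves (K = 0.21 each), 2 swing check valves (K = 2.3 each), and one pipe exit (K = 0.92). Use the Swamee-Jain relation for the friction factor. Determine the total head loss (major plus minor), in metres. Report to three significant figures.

H_L ≈ 18.7 m

V = 4Q/(πD²) = 2.985 m/s; V²/2g = 0.4542 m
Re = 6.46×10^5, ε/D = 4.20×10^-6 → f = 0.01259 (Swamee-Jain)
Major: h_f = f(L/D)·V²/2g = 0.01259·2799·0.4542 = 16.01 m
Minor: ΣK = 5.94; h_m = ΣK·V²/2g = 2.698 m
Total H_L = 16.01 + 2.698 = 18.71 m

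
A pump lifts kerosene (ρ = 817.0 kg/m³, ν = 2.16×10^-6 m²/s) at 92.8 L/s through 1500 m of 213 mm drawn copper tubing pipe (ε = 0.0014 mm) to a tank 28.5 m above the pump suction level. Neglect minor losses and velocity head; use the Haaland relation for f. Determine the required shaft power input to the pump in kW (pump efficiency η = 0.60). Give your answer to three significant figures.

P_shaft ≈ 80.0 kW

V = 4Q/(πD²) = 2.604 m/s; Re = 2.57×10^5; ε/D = 6.57×10^-6; f = 0.01482
h_f = f(L/D)V²/2g = 36.07 m
Total head H = z + h_f = 28.5 + 36.07 = 64.57 m
P_hyd = ρgQH = 817.0·9.81·0.0928·64.57 = 48.03 kW
P_shaft = P_hyd/η = 48.03/0.60 = 80.04 kW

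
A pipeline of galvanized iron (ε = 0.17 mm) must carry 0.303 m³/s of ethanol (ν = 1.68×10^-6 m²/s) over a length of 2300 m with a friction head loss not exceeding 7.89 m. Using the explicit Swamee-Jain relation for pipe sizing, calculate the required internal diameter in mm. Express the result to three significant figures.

Swamee-Jain (Type III): D = 0.66·[ε^1.25·(LQ²/(gh_f))^4.75 + ν·Q^9.4·(L/(gh_f))^5.2]^0.04
LQ²/(gh_f) = 2.728; L/(gh_f) = 29.72
Term 1 = ε^1.25·(…)^4.75 = 0.00228; Term 2 = ν·Q^9.4·(…)^5.2 = 0.00102
D = 0.66·(0.00228 + 0.00102)^0.04 = 0.5252 m = 525 mm
Check: V = 1.40 m/s, Re = 4.37×10^5, f = 0.01671, h_f = 7.30 m ≈ 7.89 m ✓

D ≈ 525 mm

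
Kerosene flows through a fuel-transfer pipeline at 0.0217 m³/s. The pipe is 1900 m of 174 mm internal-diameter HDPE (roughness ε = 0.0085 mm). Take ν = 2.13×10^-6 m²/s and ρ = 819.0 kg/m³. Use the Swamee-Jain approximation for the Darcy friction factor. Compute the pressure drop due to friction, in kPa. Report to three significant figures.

Δp ≈ 71.7 kPa

V = 4Q/(πD²) = 4·0.0217/(π·0.174²) = 0.9126 m/s
Re = VD/ν = 0.9126·0.174/2.13×10^-6 = 7.45×10^4 → turbulent
ε/D = 0.0085/174 = 4.89×10^-5
Swamee-Jain: f = 0.01926
h_f = f(L/D)V²/(2g) = 0.01926·(1900/0.174)·0.9126²/(2·9.81) = 8.928 m
Δp = ρg·h_f = 819.0·9.81·8.928 = 71.73 kPa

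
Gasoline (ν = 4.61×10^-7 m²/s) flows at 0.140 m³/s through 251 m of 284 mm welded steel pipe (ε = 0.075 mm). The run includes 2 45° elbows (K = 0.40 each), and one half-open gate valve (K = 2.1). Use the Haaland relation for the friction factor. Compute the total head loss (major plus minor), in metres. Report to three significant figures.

H_L ≈ 4.04 m

V = 4Q/(πD²) = 2.210 m/s; V²/2g = 0.2489 m
Re = 1.36×10^6, ε/D = 2.64×10^-4 → f = 0.01509 (Haaland)
Major: h_f = f(L/D)·V²/2g = 0.01509·883.8·0.2489 = 3.320 m
Minor: ΣK = 2.90; h_m = ΣK·V²/2g = 0.7219 m
Total H_L = 3.320 + 0.7219 = 4.042 m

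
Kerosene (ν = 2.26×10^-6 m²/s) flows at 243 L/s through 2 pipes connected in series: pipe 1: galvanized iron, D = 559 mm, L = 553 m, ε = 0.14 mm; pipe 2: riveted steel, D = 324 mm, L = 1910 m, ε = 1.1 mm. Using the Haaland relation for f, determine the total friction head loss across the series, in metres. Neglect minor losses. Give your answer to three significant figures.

Pipe 1: V = 0.9901 m/s, Re = 2.45×10^5, ε/D = 2.50×10^-4, f = 0.01680, h_1 = f(L/D)V²/2g = 0.8304 m
Pipe 2: V = 2.947 m/s, Re = 4.23×10^5, ε/D = 0.00340, f = 0.02742, h_2 = f(L/D)V²/2g = 71.56 m
Series → Q common, losses add: H = Σh = 72.39 m

H ≈ 72.4 m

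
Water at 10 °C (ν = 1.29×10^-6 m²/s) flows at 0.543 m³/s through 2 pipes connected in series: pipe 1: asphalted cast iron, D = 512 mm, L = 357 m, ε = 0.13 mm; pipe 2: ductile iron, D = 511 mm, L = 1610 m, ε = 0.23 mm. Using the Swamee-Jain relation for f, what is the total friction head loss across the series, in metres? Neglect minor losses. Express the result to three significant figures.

Pipe 1: V = 2.637 m/s, Re = 1.05×10^6, ε/D = 2.54×10^-4, f = 0.01529, h_1 = f(L/D)V²/2g = 3.781 m
Pipe 2: V = 2.648 m/s, Re = 1.05×10^6, ε/D = 4.50×10^-4, f = 0.01693, h_2 = f(L/D)V²/2g = 19.06 m
Series → Q common, losses add: H = Σh = 22.84 m

H ≈ 22.8 m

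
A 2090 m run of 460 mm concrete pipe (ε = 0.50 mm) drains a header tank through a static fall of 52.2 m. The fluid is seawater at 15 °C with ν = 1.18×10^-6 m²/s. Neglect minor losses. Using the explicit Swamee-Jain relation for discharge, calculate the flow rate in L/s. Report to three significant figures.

Swamee-Jain (Type II): Q = -0.965·√(gD⁵h_f/L)·ln[ε/(3.7D) + √(3.17ν²L/(gD³h_f))]
√(gD⁵h_f/L) = √(9.81·0.460⁵·52.2/2090) = 0.07104
ε/(3.7D) = 2.94×10^-4; √(3.17ν²L/(gD³h_f)) = 1.36×10^-5
Q = -0.965·0.07104·ln(3.074×10^-4) = 0.5544 m³/s
Check: V = 3.34 m/s, Re = 1.30×10^6, f = 0.02034, h_f = 52.4 m ≈ 52.2 m ✓

Q ≈ 554 L/s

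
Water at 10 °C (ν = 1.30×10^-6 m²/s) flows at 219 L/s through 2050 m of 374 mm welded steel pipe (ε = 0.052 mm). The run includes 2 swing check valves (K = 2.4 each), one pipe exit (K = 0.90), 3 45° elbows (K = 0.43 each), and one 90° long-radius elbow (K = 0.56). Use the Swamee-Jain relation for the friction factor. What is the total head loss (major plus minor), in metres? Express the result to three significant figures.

V = 4Q/(πD²) = 1.993 m/s; V²/2g = 0.2025 m
Re = 5.74×10^5, ε/D = 1.39×10^-4 → f = 0.01470 (Swamee-Jain)
Major: h_f = f(L/D)·V²/2g = 0.01470·5481·0.2025 = 16.32 m
Minor: ΣK = 7.55; h_m = ΣK·V²/2g = 1.529 m
Total H_L = 16.32 + 1.529 = 17.85 m

H_L ≈ 17.9 m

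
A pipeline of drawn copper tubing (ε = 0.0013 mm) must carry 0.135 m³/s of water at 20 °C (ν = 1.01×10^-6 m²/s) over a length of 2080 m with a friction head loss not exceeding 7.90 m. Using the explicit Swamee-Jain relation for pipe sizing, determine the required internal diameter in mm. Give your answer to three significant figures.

Swamee-Jain (Type III): D = 0.66·[ε^1.25·(LQ²/(gh_f))^4.75 + ν·Q^9.4·(L/(gh_f))^5.2]^0.04
LQ²/(gh_f) = 0.4891; L/(gh_f) = 26.84
Term 1 = ε^1.25·(…)^4.75 = 1.47×10^-9; Term 2 = ν·Q^9.4·(…)^5.2 = 1.82×10^-7
D = 0.66·(1.47×10^-9 + 1.82×10^-7)^0.04 = 0.3549 m = 355 mm
Check: V = 1.37 m/s, Re = 4.80×10^5, f = 0.01325, h_f = 7.37 m ≈ 7.90 m ✓

D ≈ 355 mm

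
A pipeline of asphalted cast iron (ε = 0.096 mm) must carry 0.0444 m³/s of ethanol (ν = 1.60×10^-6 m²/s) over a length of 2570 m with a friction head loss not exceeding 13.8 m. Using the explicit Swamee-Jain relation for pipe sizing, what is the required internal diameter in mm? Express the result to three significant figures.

Swamee-Jain (Type III): D = 0.66·[ε^1.25·(LQ²/(gh_f))^4.75 + ν·Q^9.4·(L/(gh_f))^5.2]^0.04
LQ²/(gh_f) = 0.03742; L/(gh_f) = 18.98
Term 1 = ε^1.25·(…)^4.75 = 1.59×10^-12; Term 2 = ν·Q^9.4·(…)^5.2 = 1.37×10^-12
D = 0.66·(1.59×10^-12 + 1.37×10^-12)^0.04 = 0.2282 m = 228 mm
Check: V = 1.09 m/s, Re = 1.55×10^5, f = 0.01901, h_f = 12.8 m ≈ 13.8 m ✓

D ≈ 228 mm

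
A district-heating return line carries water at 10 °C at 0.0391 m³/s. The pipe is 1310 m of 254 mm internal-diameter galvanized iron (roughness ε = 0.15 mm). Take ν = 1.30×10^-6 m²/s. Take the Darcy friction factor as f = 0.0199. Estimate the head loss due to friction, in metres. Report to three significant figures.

V = 4Q/(πD²) = 4·0.0391/(π·0.254²) = 0.7716 m/s
h_f = f(L/D)V²/(2g) = 0.01990·(1310/0.254)·0.7716²/(2·9.81) = 3.115 m

h_f ≈ 3.11 m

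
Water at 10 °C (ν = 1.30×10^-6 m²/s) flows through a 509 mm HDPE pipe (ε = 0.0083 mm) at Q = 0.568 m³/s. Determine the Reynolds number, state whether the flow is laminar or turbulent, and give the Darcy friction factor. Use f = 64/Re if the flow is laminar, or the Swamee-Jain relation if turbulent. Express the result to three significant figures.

Re ≈ 1.09×10^6; turbulent; f ≈ 0.0118

V = 4Q/(πD²) = 2.791 m/s
Re = VD/ν = 2.791·0.509/1.30×10^-6 = 1.09×10^6
Re > 4000 → turbulent; ε/D = 1.63×10^-5
Swamee-Jain: f = 0.01185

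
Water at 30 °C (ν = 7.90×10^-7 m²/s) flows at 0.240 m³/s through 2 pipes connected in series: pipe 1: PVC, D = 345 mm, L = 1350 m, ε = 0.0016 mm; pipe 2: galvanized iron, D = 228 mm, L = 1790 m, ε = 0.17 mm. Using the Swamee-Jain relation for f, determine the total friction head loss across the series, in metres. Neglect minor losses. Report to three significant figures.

Pipe 1: V = 2.567 m/s, Re = 1.12×10^6, ε/D = 4.64×10^-6, f = 0.01151, h_1 = f(L/D)V²/2g = 15.13 m
Pipe 2: V = 5.878 m/s, Re = 1.70×10^6, ε/D = 7.46×10^-4, f = 0.01860, h_2 = f(L/D)V²/2g = 257.2 m
Series → Q common, losses add: H = Σh = 272.3 m

H ≈ 272 m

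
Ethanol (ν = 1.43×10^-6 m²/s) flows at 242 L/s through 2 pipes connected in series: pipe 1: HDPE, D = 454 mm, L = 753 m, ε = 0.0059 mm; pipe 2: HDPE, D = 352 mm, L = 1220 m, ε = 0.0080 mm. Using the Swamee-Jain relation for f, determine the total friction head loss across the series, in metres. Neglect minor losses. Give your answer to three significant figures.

Pipe 1: V = 1.495 m/s, Re = 4.75×10^5, ε/D = 1.30×10^-5, f = 0.01341, h_1 = f(L/D)V²/2g = 2.534 m
Pipe 2: V = 2.487 m/s, Re = 6.12×10^5, ε/D = 2.27×10^-5, f = 0.01303, h_2 = f(L/D)V²/2g = 14.24 m
Series → Q common, losses add: H = Σh = 16.77 m

H ≈ 16.8 m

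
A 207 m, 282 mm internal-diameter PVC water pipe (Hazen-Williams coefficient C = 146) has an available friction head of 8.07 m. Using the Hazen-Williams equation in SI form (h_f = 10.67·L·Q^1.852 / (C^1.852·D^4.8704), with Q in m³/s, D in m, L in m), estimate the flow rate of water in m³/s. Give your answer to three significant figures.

Q ≈ 0.253 m³/s

Rearranging: Q = [h_f·C^1.852·D^4.8704 / (10.67·L)]^(1/1.852)
Q = [8.07·146^1.852·0.282^4.8704 / (10.67·207)]^0.540 = 0.2527 m³/s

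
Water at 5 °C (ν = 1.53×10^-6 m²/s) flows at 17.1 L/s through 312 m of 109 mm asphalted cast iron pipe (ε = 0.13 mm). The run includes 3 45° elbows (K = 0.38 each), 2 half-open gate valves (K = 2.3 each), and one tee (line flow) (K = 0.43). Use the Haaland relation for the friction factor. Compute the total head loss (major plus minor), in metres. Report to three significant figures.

H_L ≈ 11.9 m

V = 4Q/(πD²) = 1.833 m/s; V²/2g = 0.1712 m
Re = 1.31×10^5, ε/D = 0.00119 → f = 0.02218 (Haaland)
Major: h_f = f(L/D)·V²/2g = 0.02218·2862·0.1712 = 10.87 m
Minor: ΣK = 6.17; h_m = ΣK·V²/2g = 1.056 m
Total H_L = 10.87 + 1.056 = 11.92 m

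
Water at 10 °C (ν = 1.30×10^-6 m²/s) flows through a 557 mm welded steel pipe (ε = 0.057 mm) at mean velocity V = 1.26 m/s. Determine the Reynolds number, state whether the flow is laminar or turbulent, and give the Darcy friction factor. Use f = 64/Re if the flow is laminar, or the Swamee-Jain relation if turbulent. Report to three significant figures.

Re = VD/ν = 1.260·0.557/1.30×10^-6 = 5.40×10^5
Re > 4000 → turbulent; ε/D = 1.02×10^-4
Swamee-Jain: f = 0.01437

Re ≈ 5.40×10^5; turbulent; f ≈ 0.0144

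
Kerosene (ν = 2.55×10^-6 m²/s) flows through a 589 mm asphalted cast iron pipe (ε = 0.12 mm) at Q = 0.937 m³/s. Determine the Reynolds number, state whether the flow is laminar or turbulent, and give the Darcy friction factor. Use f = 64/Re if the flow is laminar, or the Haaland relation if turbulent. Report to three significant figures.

Re ≈ 7.94×10^5; turbulent; f ≈ 0.0148

V = 4Q/(πD²) = 3.439 m/s
Re = VD/ν = 3.439·0.589/2.55×10^-6 = 7.94×10^5
Re > 4000 → turbulent; ε/D = 2.04×10^-4
Haaland: f = 0.01483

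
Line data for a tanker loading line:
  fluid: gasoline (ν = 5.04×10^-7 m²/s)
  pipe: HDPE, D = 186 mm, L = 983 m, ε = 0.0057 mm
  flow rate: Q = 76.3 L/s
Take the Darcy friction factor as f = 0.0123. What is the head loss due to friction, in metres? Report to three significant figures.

V = 4Q/(πD²) = 4·0.0763/(π·0.186²) = 2.808 m/s
h_f = f(L/D)V²/(2g) = 0.01230·(983/0.186)·2.808²/(2·9.81) = 26.13 m

h_f ≈ 26.1 m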